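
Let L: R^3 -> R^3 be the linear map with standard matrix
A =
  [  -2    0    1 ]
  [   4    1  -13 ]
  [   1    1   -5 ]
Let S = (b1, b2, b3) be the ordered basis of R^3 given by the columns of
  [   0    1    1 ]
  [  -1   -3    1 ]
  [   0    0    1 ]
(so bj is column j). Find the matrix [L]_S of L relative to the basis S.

[[-3, -3, -1], [1, 0, 2], [-1, -2, -3]]

The j-th column of [L]_S is [L(bj)]_S.
L(b1) = A b1 = (0, -1, -1) = -3b1 + b2 - b3, so column 1 is (-3, 1, -1).
Repeating for b2, b3 and assembling the columns gives [[-3, -3, -1], [1, 0, 2], [-1, -2, -3]].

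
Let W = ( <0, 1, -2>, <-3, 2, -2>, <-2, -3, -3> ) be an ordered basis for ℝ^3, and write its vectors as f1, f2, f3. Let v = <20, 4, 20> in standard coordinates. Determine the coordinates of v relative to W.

<0, -4, -4>

We seek scalars with c_1 f1 + ... + c_3 f3 = v; equivalently solve M c = v where the columns of M are f1, ..., f3.
Row-reducing the augmented matrix [M | v] gives c = (0, -4, -4).
Check: 0·f1 - 4f2 - 4f3 = <20, 4, 20>.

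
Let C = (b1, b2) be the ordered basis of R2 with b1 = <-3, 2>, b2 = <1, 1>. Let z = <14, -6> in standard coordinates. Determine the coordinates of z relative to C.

[z]_C is the unique c with M c = z, where M has columns b1, b2.
System: -3c_1 + c_2 = 14, 2c_1 + c_2 = -6; solving gives c_1 = -4, c_2 = 2.
Check: -4b1 + 2b2 = <14, -6>.

<-4, 2>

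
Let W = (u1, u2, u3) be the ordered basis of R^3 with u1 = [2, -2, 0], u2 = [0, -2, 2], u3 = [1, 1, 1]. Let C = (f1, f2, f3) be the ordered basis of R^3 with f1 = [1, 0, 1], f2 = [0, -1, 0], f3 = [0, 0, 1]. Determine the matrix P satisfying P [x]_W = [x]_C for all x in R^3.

Let M have columns uj and N have columns fj. Then for every x, N [x]_C = x = M [x]_W, so P = N^(-1) M.
Since det N = -1, N^(-1) has integer entries; multiplying gives P = [[2, 0, 1], [2, 2, -1], [-2, 2, 0]].

[[2, 0, 1], [2, 2, -1], [-2, 2, 0]]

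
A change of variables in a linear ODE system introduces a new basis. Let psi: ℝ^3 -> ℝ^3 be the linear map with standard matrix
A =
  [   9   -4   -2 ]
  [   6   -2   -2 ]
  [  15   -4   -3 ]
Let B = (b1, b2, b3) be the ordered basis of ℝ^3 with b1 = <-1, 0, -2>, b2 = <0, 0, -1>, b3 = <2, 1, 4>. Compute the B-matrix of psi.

[[1, 2, -2], [-1, 1, -2], [-2, 2, 2]]

Let P have columns b1, ..., b3. Then [psi]_B = P^(-1) A P.
Here det P = -1, so P^(-1) is integer; computing A P first and then P^(-1)(A P) gives [[1, 2, -2], [-1, 1, -2], [-2, 2, 2]].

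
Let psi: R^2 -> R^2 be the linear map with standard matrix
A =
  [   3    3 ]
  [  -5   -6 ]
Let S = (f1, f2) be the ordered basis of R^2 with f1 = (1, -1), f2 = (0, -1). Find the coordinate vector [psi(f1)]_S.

Compute psi(f1) = A f1 = (0, 1) in standard coordinates.
Then write this in S-coordinates: solve for y in y_1 f1 + y_2 f2 = (0, 1).
This gives y = (0, -1), which is column 1 of [psi]_S.

(0, -1)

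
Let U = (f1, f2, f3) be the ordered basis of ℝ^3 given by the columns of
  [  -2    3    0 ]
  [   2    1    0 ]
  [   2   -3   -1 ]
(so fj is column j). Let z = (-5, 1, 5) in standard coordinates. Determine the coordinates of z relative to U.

(1, -1, 0)

We seek scalars with c_1 f1 + ... + c_3 f3 = z; equivalently solve M c = z where the columns of M are f1, ..., f3.
Gaussian elimination on [M | z] yields c = (1, -1, 0).
Check: f1 - f2 + 0·f3 = (-5, 1, 5).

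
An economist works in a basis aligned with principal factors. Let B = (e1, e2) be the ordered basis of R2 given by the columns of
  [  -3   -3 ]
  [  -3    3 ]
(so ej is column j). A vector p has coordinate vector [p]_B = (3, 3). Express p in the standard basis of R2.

(-18, 0)

The coordinates say p = 3e1 + 3e2; adding the scaled basis vectors gives (-18, 0).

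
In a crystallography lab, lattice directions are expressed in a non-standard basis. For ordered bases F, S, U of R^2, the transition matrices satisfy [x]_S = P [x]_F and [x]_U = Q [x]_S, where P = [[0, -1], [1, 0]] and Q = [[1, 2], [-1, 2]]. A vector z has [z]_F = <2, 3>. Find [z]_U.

<1, 7>

Composing the changes, [z]_U = Q P [z]_F.
Q P = [[2, -1], [2, 1]]; applying this to <2, 3> gives <1, 7>.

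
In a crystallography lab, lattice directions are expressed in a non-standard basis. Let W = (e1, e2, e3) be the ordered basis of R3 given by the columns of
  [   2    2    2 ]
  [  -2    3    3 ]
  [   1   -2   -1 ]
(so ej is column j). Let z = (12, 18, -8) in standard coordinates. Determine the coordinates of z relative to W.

(0, 2, 4)

Write z = c_1 e1 + ... + c_3 e3 and solve for the c_i.
Gaussian elimination on [M | z] yields c = (0, 2, 4).
Check: 0·e1 + 2e2 + 4e3 = (12, 18, -8).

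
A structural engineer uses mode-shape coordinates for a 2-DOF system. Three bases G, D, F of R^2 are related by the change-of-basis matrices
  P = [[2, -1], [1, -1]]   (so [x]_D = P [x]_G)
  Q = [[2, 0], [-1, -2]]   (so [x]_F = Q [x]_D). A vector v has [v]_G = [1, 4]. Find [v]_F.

[-4, 8]

Apply P to get D-coordinates [-2, -3], then Q to get F-coordinates.
The result is [v]_F = [-4, 8].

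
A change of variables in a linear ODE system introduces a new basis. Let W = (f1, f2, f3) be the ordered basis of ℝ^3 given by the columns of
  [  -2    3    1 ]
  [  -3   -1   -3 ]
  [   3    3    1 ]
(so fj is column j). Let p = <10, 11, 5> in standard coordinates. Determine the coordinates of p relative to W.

[p]_W is the unique c with M c = p, where M has columns f1, ..., f3.
Solving this 3x3 system gives c = (-1, 4, -4).
Check: -f1 + 4f2 - 4f3 = <10, 11, 5>.

<-1, 4, -4>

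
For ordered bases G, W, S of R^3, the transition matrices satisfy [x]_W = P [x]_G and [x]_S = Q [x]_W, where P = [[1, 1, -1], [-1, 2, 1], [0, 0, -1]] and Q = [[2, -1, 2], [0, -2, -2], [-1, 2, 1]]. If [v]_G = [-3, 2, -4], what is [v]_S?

First [v]_W = P [v]_G = [3, 3, 4].
Then [v]_S = Q [v]_W = [11, -14, 7].

[11, -14, 7]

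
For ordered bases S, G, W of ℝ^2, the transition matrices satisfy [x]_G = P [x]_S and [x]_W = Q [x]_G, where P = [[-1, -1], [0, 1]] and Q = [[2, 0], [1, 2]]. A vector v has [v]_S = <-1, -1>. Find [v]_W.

<4, 0>

Apply P to get G-coordinates <2, -1>, then Q to get W-coordinates.
The result is [v]_W = <4, 0>.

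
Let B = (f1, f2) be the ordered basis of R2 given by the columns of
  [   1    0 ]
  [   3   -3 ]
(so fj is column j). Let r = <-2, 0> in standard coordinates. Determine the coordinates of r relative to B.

[r]_B is the unique c with M c = r, where M has columns f1, f2.
System: c_1 + 0c_2 = -2, 3c_1 - 3c_2 = 0; solving gives c_1 = -2, c_2 = -2.
Check: -2f1 - 2f2 = <-2, 0>.

<-2, -2>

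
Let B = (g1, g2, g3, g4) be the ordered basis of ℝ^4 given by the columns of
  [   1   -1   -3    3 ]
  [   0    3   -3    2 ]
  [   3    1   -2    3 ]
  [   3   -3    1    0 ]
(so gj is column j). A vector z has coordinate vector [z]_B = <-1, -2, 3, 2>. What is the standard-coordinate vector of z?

<-2, -11, -5, 6>

The coordinates say z = -g1 - 2g2 + 3g3 + 2g4; adding the scaled basis vectors gives <-2, -11, -5, 6>.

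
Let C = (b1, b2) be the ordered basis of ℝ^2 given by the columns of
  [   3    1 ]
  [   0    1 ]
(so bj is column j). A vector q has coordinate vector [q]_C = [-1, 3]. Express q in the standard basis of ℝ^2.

q = M [q]_C, where M has columns b1, b2.
Carrying out the matrix-vector product, q = [0, 3].

[0, 3]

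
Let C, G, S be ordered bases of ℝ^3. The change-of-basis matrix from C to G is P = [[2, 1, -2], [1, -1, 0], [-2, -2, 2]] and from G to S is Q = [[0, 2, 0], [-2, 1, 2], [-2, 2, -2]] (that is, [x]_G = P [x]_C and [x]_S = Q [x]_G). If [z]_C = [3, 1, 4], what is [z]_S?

[4, 4, 6]

Composing the changes, [z]_S = Q P [z]_C.
Q P = [[2, -2, 0], [-7, -7, 8], [2, 0, 0]]; applying this to [3, 1, 4] gives [4, 4, 6].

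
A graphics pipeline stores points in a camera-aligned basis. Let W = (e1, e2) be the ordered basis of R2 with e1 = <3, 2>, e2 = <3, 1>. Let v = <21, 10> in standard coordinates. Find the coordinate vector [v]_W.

[v]_W is the unique c with M c = v, where M has columns e1, e2.
System: 3c_1 + 3c_2 = 21, 2c_1 + c_2 = 10; solving gives c_1 = 3, c_2 = 4.
Check: 3e1 + 4e2 = <21, 10>.

<3, 4>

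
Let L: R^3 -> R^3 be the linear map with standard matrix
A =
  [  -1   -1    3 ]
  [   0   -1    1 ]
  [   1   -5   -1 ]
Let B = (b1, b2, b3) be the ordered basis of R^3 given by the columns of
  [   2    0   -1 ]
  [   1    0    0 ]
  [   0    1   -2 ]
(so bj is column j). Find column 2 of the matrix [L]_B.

<1, -3, -1>

Column 2 of [L]_B is the B-coordinate vector of L(b2).
In standard coordinates L(b2) = A b2 = <3, 1, -1>.
Converting to B: <3, 1, -1> = b1 - 3b2 - b3, so the coordinate vector is <1, -3, -1>.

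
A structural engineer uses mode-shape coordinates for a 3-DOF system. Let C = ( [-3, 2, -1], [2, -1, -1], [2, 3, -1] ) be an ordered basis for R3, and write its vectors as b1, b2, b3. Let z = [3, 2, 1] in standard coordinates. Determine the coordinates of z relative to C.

Write z = c_1 b1 + ... + c_3 b3 and solve for the c_i.
Row-reducing the augmented matrix [M | z] gives c = (-1, -1, 1).
Check: -b1 - b2 + b3 = [3, 2, 1].

[-1, -1, 1]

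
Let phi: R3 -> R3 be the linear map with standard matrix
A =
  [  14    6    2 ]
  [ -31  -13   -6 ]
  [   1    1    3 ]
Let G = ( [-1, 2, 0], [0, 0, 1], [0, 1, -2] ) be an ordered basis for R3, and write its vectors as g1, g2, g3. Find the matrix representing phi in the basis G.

[[2, -2, -2], [3, -1, 1], [1, -2, 3]]

Let P have columns g1, ..., g3. Then [phi]_G = P^(-1) A P.
Here det P = 1, so P^(-1) is integer; computing A P first and then P^(-1)(A P) gives [[2, -2, -2], [3, -1, 1], [1, -2, 3]].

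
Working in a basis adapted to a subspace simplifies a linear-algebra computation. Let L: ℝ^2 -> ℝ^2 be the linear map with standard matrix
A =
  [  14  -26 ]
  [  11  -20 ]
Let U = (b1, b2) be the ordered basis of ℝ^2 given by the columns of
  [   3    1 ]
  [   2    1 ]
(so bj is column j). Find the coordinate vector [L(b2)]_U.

Column 2 of [L]_U is the U-coordinate vector of L(b2).
In standard coordinates L(b2) = A b2 = <-12, -9>.
Converting to U: <-12, -9> = -3b1 - 3b2, so the coordinate vector is <-3, -3>.

<-3, -3>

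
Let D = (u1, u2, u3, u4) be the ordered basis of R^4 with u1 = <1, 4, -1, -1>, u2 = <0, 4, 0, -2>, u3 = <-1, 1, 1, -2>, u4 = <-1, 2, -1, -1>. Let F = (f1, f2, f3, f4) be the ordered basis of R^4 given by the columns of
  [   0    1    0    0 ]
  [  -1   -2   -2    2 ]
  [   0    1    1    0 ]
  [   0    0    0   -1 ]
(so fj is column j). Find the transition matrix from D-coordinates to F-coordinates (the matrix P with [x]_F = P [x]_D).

Let M have columns uj and N have columns fj. Then for every x, N [x]_F = x = M [x]_D, so P = N^(-1) M.
Since det N = -1, N^(-1) has integer entries; multiplying gives P = [[0, 0, 1, 2], [1, 0, -1, -1], [-2, 0, 2, 0], [1, 2, 2, 1]].

[[0, 0, 1, 2], [1, 0, -1, -1], [-2, 0, 2, 0], [1, 2, 2, 1]]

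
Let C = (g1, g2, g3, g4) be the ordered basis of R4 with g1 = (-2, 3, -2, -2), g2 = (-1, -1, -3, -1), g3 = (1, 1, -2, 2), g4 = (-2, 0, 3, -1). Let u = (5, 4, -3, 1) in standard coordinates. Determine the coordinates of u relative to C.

[u]_C is the unique c with M c = u, where M has columns g1, ..., g4.
Gaussian elimination on [M | u] yields c = (1, -2, -1, -3).
Check: g1 - 2g2 - g3 - 3g4 = (5, 4, -3, 1).

(1, -2, -1, -3)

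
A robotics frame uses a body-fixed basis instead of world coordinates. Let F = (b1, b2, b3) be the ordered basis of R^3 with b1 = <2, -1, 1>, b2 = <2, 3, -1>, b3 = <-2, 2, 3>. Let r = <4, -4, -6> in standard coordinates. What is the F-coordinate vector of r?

<0, 0, -2>

[r]_F is the unique c with M c = r, where M has columns b1, ..., b3.
Solving this 3x3 system gives c = (0, 0, -2).
Check: 0·b1 + 0·b2 - 2b3 = <4, -4, -6>.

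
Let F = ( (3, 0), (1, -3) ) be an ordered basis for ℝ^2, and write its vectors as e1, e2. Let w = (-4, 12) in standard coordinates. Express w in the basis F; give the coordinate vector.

Write w = c_1 e1 + c_2 e2 and solve for the c_i.
System: 3c_1 + c_2 = -4, 0c_1 - 3c_2 = 12; solving gives c_1 = 0, c_2 = -4.
Check: 0·e1 - 4e2 = (-4, 12).

(0, -4)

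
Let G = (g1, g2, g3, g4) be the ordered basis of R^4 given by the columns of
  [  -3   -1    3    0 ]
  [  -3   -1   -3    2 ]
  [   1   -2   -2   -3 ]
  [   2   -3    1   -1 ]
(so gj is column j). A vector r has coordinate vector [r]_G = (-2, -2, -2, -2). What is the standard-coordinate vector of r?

(2, 10, 12, 2)

The coordinates say r = -2g1 - 2g2 - 2g3 - 2g4; adding the scaled basis vectors gives (2, 10, 12, 2).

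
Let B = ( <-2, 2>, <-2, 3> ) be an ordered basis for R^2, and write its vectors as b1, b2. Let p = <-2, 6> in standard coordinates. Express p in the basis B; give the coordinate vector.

<-3, 4>

Write p = c_1 b1 + c_2 b2 and solve for the c_i.
System: -2c_1 - 2c_2 = -2, 2c_1 + 3c_2 = 6; solving gives c_1 = -3, c_2 = 4.
Check: -3b1 + 4b2 = <-2, 6>.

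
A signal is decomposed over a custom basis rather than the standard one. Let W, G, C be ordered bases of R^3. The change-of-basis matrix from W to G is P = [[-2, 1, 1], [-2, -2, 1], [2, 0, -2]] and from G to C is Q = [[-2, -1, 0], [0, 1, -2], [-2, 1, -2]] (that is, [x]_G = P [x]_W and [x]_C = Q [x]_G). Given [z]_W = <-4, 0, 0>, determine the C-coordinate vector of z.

<-24, 24, 8>

First [z]_G = P [z]_W = <8, 8, -8>.
Then [z]_C = Q [z]_G = <-24, 24, 8>.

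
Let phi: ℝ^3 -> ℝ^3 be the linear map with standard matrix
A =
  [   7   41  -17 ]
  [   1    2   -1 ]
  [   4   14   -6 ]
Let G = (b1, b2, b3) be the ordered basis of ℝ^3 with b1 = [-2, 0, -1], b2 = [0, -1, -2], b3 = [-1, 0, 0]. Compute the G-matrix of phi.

[[0, 2, 2], [1, 0, 1], [-3, 3, 3]]

With P the matrix whose columns are b1, ..., b3, [phi]_G = P^(-1) A P.
Column by column: phi(b1) = A b1 = [3, -1, -2]; its G-coordinates [0, 1, -3] give column 1.
Continuing for each basis vector yields [phi]_G = [[0, 2, 2], [1, 0, 1], [-3, 3, 3]].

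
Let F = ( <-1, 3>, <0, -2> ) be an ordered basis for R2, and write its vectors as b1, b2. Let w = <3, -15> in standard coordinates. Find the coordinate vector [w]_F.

Write w = c_1 b1 + c_2 b2 and solve for the c_i.
System: -c_1 + 0c_2 = 3, 3c_1 - 2c_2 = -15; solving gives c_1 = -3, c_2 = 3.
Check: -3b1 + 3b2 = <3, -15>.

<-3, 3>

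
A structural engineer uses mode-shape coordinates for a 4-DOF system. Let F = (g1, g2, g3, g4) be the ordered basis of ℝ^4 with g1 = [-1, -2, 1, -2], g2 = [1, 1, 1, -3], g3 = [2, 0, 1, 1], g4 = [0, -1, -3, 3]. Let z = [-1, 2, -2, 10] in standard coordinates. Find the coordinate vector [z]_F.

[z]_F is the unique c with M c = z, where M has columns g1, ..., g4.
Row-reducing the augmented matrix [M | z] gives c = (-2, -3, 0, -1).
Check: -2g1 - 3g2 + 0·g3 - g4 = [-1, 2, -2, 10].

[-2, -3, 0, -1]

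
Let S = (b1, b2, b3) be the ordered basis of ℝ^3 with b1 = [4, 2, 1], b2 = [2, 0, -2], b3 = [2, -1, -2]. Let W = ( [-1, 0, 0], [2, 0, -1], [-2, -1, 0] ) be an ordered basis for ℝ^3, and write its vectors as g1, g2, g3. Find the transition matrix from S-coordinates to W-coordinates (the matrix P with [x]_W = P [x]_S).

Let M have columns bj and N have columns gj. Then for every x, N [x]_W = x = M [x]_S, so P = N^(-1) M.
Since det N = 1, N^(-1) has integer entries; multiplying gives P = [[-2, 2, 0], [-1, 2, 2], [-2, 0, 1]].

[[-2, 2, 0], [-1, 2, 2], [-2, 0, 1]]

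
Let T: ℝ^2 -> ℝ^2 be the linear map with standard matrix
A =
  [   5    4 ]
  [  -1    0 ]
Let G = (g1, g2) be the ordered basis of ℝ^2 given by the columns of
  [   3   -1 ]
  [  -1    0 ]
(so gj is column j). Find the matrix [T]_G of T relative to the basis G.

The j-th column of [T]_G is [T(gj)]_G.
T(g1) = A g1 = [11, -3] = 3g1 - 2g2, so column 1 is [3, -2].
Repeating for g2 and assembling the columns gives [[3, -1], [-2, 2]].

[[3, -1], [-2, 2]]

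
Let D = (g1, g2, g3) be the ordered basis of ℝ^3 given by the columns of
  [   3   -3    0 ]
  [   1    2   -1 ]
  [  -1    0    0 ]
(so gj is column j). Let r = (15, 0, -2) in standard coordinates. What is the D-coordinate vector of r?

(2, -3, -4)

We seek scalars with c_1 g1 + ... + c_3 g3 = r; equivalently solve M c = r where the columns of M are g1, ..., g3.
Solving this 3x3 system gives c = (2, -3, -4).
Check: 2g1 - 3g2 - 4g3 = (15, 0, -2).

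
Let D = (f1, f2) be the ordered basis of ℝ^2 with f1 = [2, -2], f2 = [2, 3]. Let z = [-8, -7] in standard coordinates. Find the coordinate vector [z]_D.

[-1, -3]

We seek scalars with c_1 f1 + c_2 f2 = z; equivalently solve M c = z where the columns of M are f1, f2.
System: 2c_1 + 2c_2 = -8, -2c_1 + 3c_2 = -7; solving gives c_1 = -1, c_2 = -3.
Check: -f1 - 3f2 = [-8, -7].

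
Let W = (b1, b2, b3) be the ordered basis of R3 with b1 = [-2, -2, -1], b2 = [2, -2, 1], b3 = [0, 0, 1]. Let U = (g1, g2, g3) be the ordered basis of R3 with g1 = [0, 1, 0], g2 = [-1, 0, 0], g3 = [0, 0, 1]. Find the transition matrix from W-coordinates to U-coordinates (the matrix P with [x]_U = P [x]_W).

Column j of P is [bj]_U, since P maps W-coordinates to U-coordinates.
Expressing b1 in U: b1 = -2g1 + 2g2 - g3, so column 1 of P is [-2, 2, -1].
Doing the same for each bj gives P = [[-2, -2, 0], [2, -2, 0], [-1, 1, 1]].

[[-2, -2, 0], [2, -2, 0], [-1, 1, 1]]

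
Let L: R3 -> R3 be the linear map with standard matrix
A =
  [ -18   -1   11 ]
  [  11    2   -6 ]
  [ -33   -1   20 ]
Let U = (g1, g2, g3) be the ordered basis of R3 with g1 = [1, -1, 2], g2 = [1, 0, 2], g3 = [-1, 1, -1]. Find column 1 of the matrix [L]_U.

[1, 2, -2]

Column 1 of [L]_U is the U-coordinate vector of L(g1).
In standard coordinates L(g1) = A g1 = [5, -3, 8].
Converting to U: [5, -3, 8] = g1 + 2g2 - 2g3, so the coordinate vector is [1, 2, -2].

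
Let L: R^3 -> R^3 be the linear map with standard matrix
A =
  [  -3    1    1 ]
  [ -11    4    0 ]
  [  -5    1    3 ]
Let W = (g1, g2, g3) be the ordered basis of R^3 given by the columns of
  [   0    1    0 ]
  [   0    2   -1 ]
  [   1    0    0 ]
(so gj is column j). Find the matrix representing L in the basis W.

The j-th column of [L]_W is [L(gj)]_W.
L(g1) = A g1 = <1, 0, 3> = 3g1 + g2 + 2g3, so column 1 is <3, 1, 2>.
Repeating for g2, g3 and assembling the columns gives [[3, -3, -1], [1, -1, -1], [2, 1, 2]].

[[3, -3, -1], [1, -1, -1], [2, 1, 2]]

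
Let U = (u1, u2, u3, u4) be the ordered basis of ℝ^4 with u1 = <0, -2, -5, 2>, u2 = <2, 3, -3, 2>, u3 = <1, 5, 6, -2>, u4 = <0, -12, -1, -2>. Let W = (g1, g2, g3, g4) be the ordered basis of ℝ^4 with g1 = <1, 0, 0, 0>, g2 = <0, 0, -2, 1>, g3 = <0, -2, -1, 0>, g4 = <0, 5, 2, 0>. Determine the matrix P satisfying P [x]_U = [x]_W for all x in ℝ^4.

Let M have columns uj and N have columns gj. Then for every x, N [x]_W = x = M [x]_U, so P = N^(-1) M.
Since det N = 1, N^(-1) has integer entries; multiplying gives P = [[0, 2, 1, 0], [2, 2, -2, -2], [1, 1, 0, 1], [0, 1, 1, -2]].

[[0, 2, 1, 0], [2, 2, -2, -2], [1, 1, 0, 1], [0, 1, 1, -2]]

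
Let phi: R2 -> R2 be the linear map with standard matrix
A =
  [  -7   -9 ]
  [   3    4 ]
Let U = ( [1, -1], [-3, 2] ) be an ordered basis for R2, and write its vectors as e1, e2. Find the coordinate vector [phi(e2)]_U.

[-3, -2]

Column 2 of [phi]_U is the U-coordinate vector of phi(e2).
In standard coordinates phi(e2) = A e2 = [3, -1].
Converting to U: [3, -1] = -3e1 - 2e2, so the coordinate vector is [-3, -2].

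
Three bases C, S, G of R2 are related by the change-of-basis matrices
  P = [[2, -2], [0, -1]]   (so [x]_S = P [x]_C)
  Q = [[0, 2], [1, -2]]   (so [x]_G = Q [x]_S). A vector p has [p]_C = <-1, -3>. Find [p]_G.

Apply P to get S-coordinates <4, 3>, then Q to get G-coordinates.
The result is [p]_G = <6, -2>.

<6, -2>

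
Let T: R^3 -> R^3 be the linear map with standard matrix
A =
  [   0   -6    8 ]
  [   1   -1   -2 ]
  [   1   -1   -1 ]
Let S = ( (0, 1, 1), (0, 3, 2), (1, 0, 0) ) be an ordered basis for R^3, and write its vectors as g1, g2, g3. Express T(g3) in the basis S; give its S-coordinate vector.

Compute T(g3) = A g3 = (0, 1, 1) in standard coordinates.
Then write this in S-coordinates: solve for y in y_1 g1 + ... + y_3 g3 = (0, 1, 1).
This gives y = (1, 0, 0), which is column 3 of [T]_S.

(1, 0, 0)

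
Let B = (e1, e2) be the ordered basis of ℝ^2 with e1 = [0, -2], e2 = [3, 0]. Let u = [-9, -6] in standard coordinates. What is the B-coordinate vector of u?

[3, -3]

We seek scalars with c_1 e1 + c_2 e2 = u; equivalently solve M c = u where the columns of M are e1, e2.
System: 0c_1 + 3c_2 = -9, -2c_1 + 0c_2 = -6; solving gives c_1 = 3, c_2 = -3.
Check: 3e1 - 3e2 = [-9, -6].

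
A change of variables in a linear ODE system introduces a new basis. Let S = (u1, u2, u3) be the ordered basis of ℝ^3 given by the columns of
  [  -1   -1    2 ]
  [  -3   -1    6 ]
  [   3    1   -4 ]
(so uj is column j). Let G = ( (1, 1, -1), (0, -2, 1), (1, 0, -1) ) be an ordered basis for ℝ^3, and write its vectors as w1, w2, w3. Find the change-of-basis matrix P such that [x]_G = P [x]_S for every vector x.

Let M have columns uj and N have columns wj. Then for every x, N [x]_G = x = M [x]_S, so P = N^(-1) M.
Since det N = 1, N^(-1) has integer entries; multiplying gives P = [[1, -1, 2], [2, 0, -2], [-2, 0, 0]].

[[1, -1, 2], [2, 0, -2], [-2, 0, 0]]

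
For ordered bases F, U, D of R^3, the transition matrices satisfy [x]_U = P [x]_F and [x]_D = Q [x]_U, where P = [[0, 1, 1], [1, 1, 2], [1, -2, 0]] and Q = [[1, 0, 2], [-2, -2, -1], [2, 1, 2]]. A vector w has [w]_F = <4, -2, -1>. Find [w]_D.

<13, -2, 10>

Apply P to get U-coordinates <-3, 0, 8>, then Q to get D-coordinates.
The result is [w]_D = <13, -2, 10>.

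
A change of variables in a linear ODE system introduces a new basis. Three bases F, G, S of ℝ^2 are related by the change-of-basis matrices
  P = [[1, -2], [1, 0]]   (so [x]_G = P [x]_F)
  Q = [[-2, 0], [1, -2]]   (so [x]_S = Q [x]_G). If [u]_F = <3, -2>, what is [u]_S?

<-14, 1>

Apply P to get G-coordinates <7, 3>, then Q to get S-coordinates.
The result is [u]_S = <-14, 1>.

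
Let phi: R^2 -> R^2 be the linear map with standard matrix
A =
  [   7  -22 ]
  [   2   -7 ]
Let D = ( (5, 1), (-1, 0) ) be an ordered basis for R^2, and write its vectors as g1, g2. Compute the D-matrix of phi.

With P the matrix whose columns are g1, g2, [phi]_D = P^(-1) A P.
Column by column: phi(g1) = A g1 = (13, 3); its D-coordinates (3, 2) give column 1.
Continuing for each basis vector yields [phi]_D = [[3, -2], [2, -3]].

[[3, -2], [2, -3]]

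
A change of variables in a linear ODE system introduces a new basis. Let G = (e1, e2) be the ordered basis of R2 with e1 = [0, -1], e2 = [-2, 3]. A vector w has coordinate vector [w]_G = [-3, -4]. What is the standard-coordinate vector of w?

[8, -9]

By definition w = -3e1 - 4e2.
Summing componentwise gives [8, -9].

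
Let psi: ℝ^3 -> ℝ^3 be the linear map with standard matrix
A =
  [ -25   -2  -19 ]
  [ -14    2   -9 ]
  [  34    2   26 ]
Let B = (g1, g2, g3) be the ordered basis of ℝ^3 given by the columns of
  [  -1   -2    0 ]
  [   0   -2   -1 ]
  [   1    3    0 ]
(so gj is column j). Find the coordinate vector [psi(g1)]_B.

(-2, -2, -1)

Compute psi(g1) = A g1 = (6, 5, -8) in standard coordinates.
Then write this in B-coordinates: solve for y in y_1 g1 + ... + y_3 g3 = (6, 5, -8).
This gives y = (-2, -2, -1), which is column 1 of [psi]_B.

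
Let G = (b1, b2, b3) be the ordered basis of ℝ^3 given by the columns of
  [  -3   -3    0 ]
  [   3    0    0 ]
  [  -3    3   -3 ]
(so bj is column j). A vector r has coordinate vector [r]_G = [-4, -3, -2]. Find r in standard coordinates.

[21, -12, 9]

r = M [r]_G, where M has columns b1, ..., b3.
Carrying out the matrix-vector product, r = [21, -12, 9].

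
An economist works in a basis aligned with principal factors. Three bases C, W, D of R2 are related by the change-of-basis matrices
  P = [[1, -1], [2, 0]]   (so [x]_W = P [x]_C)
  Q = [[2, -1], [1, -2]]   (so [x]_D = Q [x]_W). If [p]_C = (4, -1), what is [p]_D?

(2, -11)

Composing the changes, [p]_D = Q P [p]_C.
Q P = [[0, -2], [-3, -1]]; applying this to (4, -1) gives (2, -11).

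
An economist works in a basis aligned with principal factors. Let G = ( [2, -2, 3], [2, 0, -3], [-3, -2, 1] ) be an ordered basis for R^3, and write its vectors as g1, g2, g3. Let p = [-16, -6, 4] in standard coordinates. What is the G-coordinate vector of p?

We seek scalars with c_1 g1 + ... + c_3 g3 = p; equivalently solve M c = p where the columns of M are g1, ..., g3.
Row-reducing the augmented matrix [M | p] gives c = (-1, -1, 4).
Check: -g1 - g2 + 4g3 = [-16, -6, 4].

[-1, -1, 4]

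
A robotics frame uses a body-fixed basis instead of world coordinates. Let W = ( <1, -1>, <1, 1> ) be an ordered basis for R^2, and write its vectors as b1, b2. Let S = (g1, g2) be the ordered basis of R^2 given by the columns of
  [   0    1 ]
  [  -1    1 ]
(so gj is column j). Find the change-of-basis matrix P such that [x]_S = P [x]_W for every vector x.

[[2, 0], [1, 1]]

Column j of P is [bj]_S, since P maps W-coordinates to S-coordinates.
Expressing b1 in S: b1 = 2g1 + g2, so column 1 of P is <2, 1>.
Doing the same for each bj gives P = [[2, 0], [1, 1]].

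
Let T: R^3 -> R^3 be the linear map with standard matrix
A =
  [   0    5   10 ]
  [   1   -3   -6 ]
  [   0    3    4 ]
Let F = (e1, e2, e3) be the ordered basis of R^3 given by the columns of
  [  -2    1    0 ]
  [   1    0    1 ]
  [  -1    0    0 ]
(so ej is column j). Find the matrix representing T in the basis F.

Let P have columns e1, ..., e3. Then [T]_F = P^(-1) A P.
Here det P = -1, so P^(-1) is integer; computing A P first and then P^(-1)(A P) gives [[1, 0, -3], [-3, 0, -1], [0, 1, 0]].

[[1, 0, -3], [-3, 0, -1], [0, 1, 0]]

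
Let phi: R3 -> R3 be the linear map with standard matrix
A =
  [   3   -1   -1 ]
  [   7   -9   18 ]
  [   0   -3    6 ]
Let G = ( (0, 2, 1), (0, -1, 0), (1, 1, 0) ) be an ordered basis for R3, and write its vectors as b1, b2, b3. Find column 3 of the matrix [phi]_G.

(-3, -2, 2)

Compute phi(b3) = A b3 = (2, -2, -3) in standard coordinates.
Then write this in G-coordinates: solve for y in y_1 b1 + ... + y_3 b3 = (2, -2, -3).
This gives y = (-3, -2, 2), which is column 3 of [phi]_G.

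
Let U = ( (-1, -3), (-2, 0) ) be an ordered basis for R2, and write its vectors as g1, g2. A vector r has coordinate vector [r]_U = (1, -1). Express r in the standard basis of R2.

(1, -3)

The coordinates say r = g1 - g2; adding the scaled basis vectors gives (1, -3).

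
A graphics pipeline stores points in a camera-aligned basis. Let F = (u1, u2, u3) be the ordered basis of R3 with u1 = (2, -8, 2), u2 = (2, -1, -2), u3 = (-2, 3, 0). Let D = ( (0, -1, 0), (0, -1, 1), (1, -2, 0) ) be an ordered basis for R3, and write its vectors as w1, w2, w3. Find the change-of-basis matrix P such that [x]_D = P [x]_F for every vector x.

[[2, -1, 1], [2, -2, 0], [2, 2, -2]]

Take x = uj: its F-coordinates are the j-th standard unit vector, so P e_j — column j of P — equals [uj]_D.
u1 = 2w1 + 2w2 + 2w3, giving column 1 = (2, 2, 2); repeating for each j gives P = [[2, -1, 1], [2, -2, 0], [2, 2, -2]].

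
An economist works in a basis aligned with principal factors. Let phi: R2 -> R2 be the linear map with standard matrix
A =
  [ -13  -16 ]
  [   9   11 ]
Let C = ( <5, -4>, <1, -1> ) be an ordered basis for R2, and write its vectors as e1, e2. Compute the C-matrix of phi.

With P the matrix whose columns are e1, e2, [phi]_C = P^(-1) A P.
Column by column: phi(e1) = A e1 = <-1, 1>; its C-coordinates <0, -1> give column 1.
Continuing for each basis vector yields [phi]_C = [[0, 1], [-1, -2]].

[[0, 1], [-1, -2]]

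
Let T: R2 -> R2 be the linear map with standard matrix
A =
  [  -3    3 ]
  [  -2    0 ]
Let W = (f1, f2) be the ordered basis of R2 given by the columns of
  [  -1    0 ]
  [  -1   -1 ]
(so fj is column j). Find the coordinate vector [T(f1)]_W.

Compute T(f1) = A f1 = [0, 2] in standard coordinates.
Then write this in W-coordinates: solve for y in y_1 f1 + y_2 f2 = [0, 2].
This gives y = [0, -2], which is column 1 of [T]_W.

[0, -2]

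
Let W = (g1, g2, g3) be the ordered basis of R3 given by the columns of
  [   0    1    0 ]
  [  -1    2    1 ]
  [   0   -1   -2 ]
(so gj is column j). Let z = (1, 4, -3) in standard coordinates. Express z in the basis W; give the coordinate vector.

[z]_W is the unique c with M c = z, where M has columns g1, ..., g3.
Row-reducing the augmented matrix [M | z] gives c = (-1, 1, 1).
Check: -g1 + g2 + g3 = (1, 4, -3).

(-1, 1, 1)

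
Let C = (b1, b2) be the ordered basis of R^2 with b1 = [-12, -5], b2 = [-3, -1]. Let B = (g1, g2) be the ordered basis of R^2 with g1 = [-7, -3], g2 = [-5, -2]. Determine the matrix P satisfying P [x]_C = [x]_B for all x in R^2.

[[1, -1], [1, 2]]

Column j of P is [bj]_B, since P maps C-coordinates to B-coordinates.
Expressing b1 in B: b1 = g1 + g2, so column 1 of P is [1, 1].
Doing the same for each bj gives P = [[1, -1], [1, 2]].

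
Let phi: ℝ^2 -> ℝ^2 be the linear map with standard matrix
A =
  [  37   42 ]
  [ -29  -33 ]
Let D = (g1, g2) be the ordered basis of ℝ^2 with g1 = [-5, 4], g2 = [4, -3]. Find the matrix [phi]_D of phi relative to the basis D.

With P the matrix whose columns are g1, g2, [phi]_D = P^(-1) A P.
Column by column: phi(g1) = A g1 = [-17, 13]; its D-coordinates [1, -3] give column 1.
Continuing for each basis vector yields [phi]_D = [[1, -2], [-3, 3]].

[[1, -2], [-3, 3]]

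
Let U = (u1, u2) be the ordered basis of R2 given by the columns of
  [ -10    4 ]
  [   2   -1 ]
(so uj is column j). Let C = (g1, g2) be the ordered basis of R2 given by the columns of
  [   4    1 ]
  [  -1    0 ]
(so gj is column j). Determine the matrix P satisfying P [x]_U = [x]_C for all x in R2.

[[-2, 1], [-2, 0]]

Take x = uj: its U-coordinates are the j-th standard unit vector, so P e_j — column j of P — equals [uj]_C.
u1 = -2g1 - 2g2, giving column 1 = <-2, -2>; repeating for each j gives P = [[-2, 1], [-2, 0]].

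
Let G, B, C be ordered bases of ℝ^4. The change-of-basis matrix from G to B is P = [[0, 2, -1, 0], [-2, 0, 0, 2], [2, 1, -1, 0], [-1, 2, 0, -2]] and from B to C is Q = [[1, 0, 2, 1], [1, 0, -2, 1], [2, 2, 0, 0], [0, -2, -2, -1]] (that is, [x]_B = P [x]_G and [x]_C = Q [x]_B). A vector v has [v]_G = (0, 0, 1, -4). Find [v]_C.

Composing the changes, [v]_C = Q P [v]_G.
Q P = [[3, 6, -3, -2], [-5, 2, 1, -2], [-4, 4, -2, 4], [1, -4, 2, -2]]; applying this to (0, 0, 1, -4) gives (5, 9, -18, 10).

(5, 9, -18, 10)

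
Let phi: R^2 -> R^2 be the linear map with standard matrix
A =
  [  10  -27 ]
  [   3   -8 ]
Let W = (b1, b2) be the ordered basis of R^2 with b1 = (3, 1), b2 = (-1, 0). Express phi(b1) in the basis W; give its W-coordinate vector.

(1, 0)

Column 1 of [phi]_W is the W-coordinate vector of phi(b1).
In standard coordinates phi(b1) = A b1 = (3, 1).
Converting to W: (3, 1) = b1 + 0·b2, so the coordinate vector is (1, 0).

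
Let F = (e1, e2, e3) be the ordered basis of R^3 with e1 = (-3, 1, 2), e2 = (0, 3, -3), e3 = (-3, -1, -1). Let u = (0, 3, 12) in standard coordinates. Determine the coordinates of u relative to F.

(3, -1, -3)

We seek scalars with c_1 e1 + ... + c_3 e3 = u; equivalently solve M c = u where the columns of M are e1, ..., e3.
Gaussian elimination on [M | u] yields c = (3, -1, -3).
Check: 3e1 - e2 - 3e3 = (0, 3, 12).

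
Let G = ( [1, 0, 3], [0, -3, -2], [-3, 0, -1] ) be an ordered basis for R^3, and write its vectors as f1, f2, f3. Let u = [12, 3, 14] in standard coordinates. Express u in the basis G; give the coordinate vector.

We seek scalars with c_1 f1 + ... + c_3 f3 = u; equivalently solve M c = u where the columns of M are f1, ..., f3.
Gaussian elimination on [M | u] yields c = (3, -1, -3).
Check: 3f1 - f2 - 3f3 = [12, 3, 14].

[3, -1, -3]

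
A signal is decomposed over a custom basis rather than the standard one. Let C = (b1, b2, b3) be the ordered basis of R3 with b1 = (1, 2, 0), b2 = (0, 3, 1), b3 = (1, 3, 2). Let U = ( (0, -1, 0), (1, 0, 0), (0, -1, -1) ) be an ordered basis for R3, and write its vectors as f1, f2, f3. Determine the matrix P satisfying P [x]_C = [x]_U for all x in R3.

[[-2, -2, -1], [1, 0, 1], [0, -1, -2]]

Let M have columns bj and N have columns fj. Then for every x, N [x]_U = x = M [x]_C, so P = N^(-1) M.
Since det N = -1, N^(-1) has integer entries; multiplying gives P = [[-2, -2, -1], [1, 0, 1], [0, -1, -2]].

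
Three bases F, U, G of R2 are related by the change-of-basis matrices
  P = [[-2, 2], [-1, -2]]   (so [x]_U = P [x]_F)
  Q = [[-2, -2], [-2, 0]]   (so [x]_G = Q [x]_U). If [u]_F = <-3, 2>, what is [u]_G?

<-18, -20>

First [u]_U = P [u]_F = <10, -1>.
Then [u]_G = Q [u]_U = <-18, -20>.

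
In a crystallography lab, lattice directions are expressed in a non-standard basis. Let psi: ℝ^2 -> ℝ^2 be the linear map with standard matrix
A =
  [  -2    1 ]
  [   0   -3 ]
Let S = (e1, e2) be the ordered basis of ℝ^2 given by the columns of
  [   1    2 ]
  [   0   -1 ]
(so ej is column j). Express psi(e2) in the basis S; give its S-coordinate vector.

[1, -3]

Compute psi(e2) = A e2 = [-5, 3] in standard coordinates.
Then write this in S-coordinates: solve for y in y_1 e1 + y_2 e2 = [-5, 3].
This gives y = [1, -3], which is column 2 of [psi]_S.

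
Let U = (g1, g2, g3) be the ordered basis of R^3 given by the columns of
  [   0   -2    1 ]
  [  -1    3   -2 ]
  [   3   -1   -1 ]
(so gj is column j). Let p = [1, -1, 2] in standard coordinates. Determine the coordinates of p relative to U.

[0, -1, -1]

[p]_U is the unique c with M c = p, where M has columns g1, ..., g3.
Solving this 3x3 system gives c = (0, -1, -1).
Check: 0·g1 - g2 - g3 = [1, -1, 2].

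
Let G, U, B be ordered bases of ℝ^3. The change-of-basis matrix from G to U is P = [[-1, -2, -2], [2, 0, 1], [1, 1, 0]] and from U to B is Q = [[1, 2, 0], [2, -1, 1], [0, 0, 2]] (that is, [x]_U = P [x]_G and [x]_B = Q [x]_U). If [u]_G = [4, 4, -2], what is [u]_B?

[4, -14, 16]

Composing the changes, [u]_B = Q P [u]_G.
Q P = [[3, -2, 0], [-3, -3, -5], [2, 2, 0]]; applying this to [4, 4, -2] gives [4, -14, 16].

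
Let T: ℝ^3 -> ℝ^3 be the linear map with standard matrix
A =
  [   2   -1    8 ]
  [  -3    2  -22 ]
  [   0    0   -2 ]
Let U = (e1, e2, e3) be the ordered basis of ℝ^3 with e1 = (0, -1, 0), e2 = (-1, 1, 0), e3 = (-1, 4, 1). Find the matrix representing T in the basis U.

[[1, -2, 3], [-1, 3, 0], [0, 0, -2]]

Let P have columns e1, ..., e3. Then [T]_U = P^(-1) A P.
Here det P = -1, so P^(-1) is integer; computing A P first and then P^(-1)(A P) gives [[1, -2, 3], [-1, 3, 0], [0, 0, -2]].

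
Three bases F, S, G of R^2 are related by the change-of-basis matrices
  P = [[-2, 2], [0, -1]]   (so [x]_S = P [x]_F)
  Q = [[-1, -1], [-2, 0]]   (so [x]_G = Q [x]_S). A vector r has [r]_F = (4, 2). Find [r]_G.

(6, 8)

Apply P to get S-coordinates (-4, -2), then Q to get G-coordinates.
The result is [r]_G = (6, 8).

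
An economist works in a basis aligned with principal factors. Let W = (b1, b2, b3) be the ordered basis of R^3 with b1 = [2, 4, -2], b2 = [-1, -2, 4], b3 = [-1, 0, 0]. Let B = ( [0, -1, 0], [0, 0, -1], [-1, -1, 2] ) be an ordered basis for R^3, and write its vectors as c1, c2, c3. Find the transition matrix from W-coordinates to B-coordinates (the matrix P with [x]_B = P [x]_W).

[[-2, 1, -1], [-2, -2, 2], [-2, 1, 1]]

Column j of P is [bj]_B, since P maps W-coordinates to B-coordinates.
Expressing b1 in B: b1 = -2c1 - 2c2 - 2c3, so column 1 of P is [-2, -2, -2].
Doing the same for each bj gives P = [[-2, 1, -1], [-2, -2, 2], [-2, 1, 1]].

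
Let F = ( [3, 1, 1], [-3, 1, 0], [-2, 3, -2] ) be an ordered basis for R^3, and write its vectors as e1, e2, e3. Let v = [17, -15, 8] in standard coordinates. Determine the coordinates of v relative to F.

[0, -3, -4]

[v]_F is the unique c with M c = v, where M has columns e1, ..., e3.
Gaussian elimination on [M | v] yields c = (0, -3, -4).
Check: 0·e1 - 3e2 - 4e3 = [17, -15, 8].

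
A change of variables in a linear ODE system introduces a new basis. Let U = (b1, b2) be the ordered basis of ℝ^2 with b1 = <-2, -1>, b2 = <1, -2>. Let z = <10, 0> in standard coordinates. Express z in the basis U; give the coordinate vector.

We seek scalars with c_1 b1 + c_2 b2 = z; equivalently solve M c = z where the columns of M are b1, b2.
System: -2c_1 + c_2 = 10, -c_1 - 2c_2 = 0; solving gives c_1 = -4, c_2 = 2.
Check: -4b1 + 2b2 = <10, 0>.

<-4, 2>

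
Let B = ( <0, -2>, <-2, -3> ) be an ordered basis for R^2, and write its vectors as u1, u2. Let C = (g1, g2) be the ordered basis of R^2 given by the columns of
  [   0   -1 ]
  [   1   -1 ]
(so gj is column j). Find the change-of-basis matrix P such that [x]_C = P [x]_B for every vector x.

Column j of P is [uj]_C, since P maps B-coordinates to C-coordinates.
Expressing u1 in C: u1 = -2g1 + 0·g2, so column 1 of P is <-2, 0>.
Doing the same for each uj gives P = [[-2, -1], [0, 2]].

[[-2, -1], [0, 2]]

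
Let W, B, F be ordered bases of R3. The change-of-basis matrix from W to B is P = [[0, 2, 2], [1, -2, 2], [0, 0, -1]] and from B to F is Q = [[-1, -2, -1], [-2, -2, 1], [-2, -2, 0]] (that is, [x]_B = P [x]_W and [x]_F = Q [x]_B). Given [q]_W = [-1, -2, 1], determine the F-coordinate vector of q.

Apply P to get B-coordinates [-2, 5, -1], then Q to get F-coordinates.
The result is [q]_F = [-7, -7, -6].

[-7, -7, -6]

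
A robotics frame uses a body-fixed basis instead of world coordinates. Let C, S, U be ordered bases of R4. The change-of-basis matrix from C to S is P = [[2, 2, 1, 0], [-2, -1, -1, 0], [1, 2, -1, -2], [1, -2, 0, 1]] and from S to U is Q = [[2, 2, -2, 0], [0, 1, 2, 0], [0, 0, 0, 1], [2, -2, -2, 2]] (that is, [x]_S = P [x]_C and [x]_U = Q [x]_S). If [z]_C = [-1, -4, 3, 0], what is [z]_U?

First [z]_S = P [z]_C = [-7, 3, -12, 7].
Then [z]_U = Q [z]_S = [16, -21, 7, 18].

[16, -21, 7, 18]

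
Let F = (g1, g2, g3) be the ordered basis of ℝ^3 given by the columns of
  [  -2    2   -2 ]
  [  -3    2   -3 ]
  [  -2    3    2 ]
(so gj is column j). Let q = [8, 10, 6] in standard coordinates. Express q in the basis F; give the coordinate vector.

We seek scalars with c_1 g1 + ... + c_3 g3 = q; equivalently solve M c = q where the columns of M are g1, ..., g3.
Row-reducing the augmented matrix [M | q] gives c = (-1, 2, -1).
Check: -g1 + 2g2 - g3 = [8, 10, 6].

[-1, 2, -1]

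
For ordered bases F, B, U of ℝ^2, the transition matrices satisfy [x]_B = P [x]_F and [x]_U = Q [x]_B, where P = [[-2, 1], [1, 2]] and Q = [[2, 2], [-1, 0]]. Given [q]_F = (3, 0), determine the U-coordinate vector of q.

Composing the changes, [q]_U = Q P [q]_F.
Q P = [[-2, 6], [2, -1]]; applying this to (3, 0) gives (-6, 6).

(-6, 6)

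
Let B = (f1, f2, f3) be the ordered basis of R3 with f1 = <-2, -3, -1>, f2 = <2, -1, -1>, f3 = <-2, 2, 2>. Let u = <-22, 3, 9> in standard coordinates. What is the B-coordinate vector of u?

We seek scalars with c_1 f1 + ... + c_3 f3 = u; equivalently solve M c = u where the columns of M are f1, ..., f3.
Solving this 3x3 system gives c = (3, -4, 4).
Check: 3f1 - 4f2 + 4f3 = <-22, 3, 9>.

<3, -4, 4>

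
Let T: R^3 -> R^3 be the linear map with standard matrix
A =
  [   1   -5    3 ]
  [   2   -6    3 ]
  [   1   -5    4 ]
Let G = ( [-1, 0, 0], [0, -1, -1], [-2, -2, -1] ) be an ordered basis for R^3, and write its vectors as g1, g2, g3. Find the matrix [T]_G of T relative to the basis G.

[[-1, 2, -3], [0, 1, -3], [1, -2, -1]]

With P the matrix whose columns are g1, ..., g3, [T]_G = P^(-1) A P.
Column by column: T(g1) = A g1 = [-1, -2, -1]; its G-coordinates [-1, 0, 1] give column 1.
Continuing for each basis vector yields [T]_G = [[-1, 2, -3], [0, 1, -3], [1, -2, -1]].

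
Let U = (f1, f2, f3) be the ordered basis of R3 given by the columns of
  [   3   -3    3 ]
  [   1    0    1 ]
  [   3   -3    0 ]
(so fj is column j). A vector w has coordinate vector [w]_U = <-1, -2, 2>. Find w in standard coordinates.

<9, 1, 3>

w = M [w]_U, where M has columns f1, ..., f3.
Carrying out the matrix-vector product, w = <9, 1, 3>.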